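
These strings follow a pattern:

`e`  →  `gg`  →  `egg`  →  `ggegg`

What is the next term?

eggggegg

This is a Fibonacci-style word recurrence s(k) = s(k−2)·s(k−1): e.g. e·gg = egg.
The next term joins egg and ggegg.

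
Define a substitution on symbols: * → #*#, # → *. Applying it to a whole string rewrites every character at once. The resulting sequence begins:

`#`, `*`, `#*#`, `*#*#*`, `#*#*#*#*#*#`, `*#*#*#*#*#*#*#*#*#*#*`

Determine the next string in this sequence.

Applying the rule to each of the 21 symbols of *#*#*#*#*#*#*#*#*#*#* gives the pieces #*# * #*# * #*# * #*# * #*# * #*# * #*# * #*# * #*# * #*# * #*#, which concatenate to the answer.

#*#*#*#*#*#*#*#*#*#*#*#*#*#*#*#*#*#*#*#*#*#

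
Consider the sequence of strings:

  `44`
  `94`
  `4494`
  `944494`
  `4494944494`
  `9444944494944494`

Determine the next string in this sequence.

44949444949444944494944494

This is a Fibonacci-style word recurrence s(k) = s(k−2)·s(k−1): e.g. 44·94 = 4494.
So term 7 is 4494944494·9444944494944494.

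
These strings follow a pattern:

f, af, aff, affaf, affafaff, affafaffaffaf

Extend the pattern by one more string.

affafaffaffafaffafaff

This is a Fibonacci-style word recurrence s(k) = s(k−1)·s(k−2): e.g. af·f = aff.
So term 7 is affafaffaffaf·affafaff.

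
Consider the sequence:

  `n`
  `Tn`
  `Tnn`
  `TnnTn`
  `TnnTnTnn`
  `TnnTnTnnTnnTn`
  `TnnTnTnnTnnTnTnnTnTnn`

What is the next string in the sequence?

TnnTnTnnTnnTnTnnTnTnnTnnTnTnnTnnTn

From term 3 onward, concatenate the last term with the second-to-last: Tn·n = Tnn, Tnn·Tn = TnnTn, …
So term 8 is TnnTnTnnTnnTnTnnTnTnn·TnnTnTnnTnnTn.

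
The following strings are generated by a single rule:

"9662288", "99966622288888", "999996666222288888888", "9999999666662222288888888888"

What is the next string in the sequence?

Term n consists of 2n-1 9's, followed by n+1 6's, followed by n+1 2's, followed by 3n-1 8's (n = 1, 2, …).
At n = 5 the blocks have lengths 9, 6, 6, 14.

99999999966666622222288888888888888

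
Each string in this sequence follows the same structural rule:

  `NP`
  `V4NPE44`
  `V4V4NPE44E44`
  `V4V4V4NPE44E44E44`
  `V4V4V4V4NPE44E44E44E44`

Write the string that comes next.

Every step adds V4 to the front and E44 to the end of the previous string.
So the next term is V4·V4V4V4V4NPE44E44E44E44·E44.

V4V4V4V4V4NPE44E44E44E44E44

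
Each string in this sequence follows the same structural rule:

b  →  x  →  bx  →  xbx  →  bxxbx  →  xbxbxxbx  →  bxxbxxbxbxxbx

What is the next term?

This is a Fibonacci-style word recurrence s(k) = s(k−2)·s(k−1): e.g. b·x = bx.
The next term joins xbxbxxbx and bxxbxxbxbxxbx.

xbxbxxbxbxxbxxbxbxxbx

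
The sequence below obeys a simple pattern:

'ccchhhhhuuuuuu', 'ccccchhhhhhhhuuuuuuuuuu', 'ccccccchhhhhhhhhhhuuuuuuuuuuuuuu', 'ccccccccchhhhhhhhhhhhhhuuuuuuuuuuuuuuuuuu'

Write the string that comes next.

The n-th term is 2n-1 c's then 3n-1 h's then 4n-2 u's, where the shown terms are n = 2, 3, 4, 5.
At n = 6 the blocks have lengths 11, 17, 22.

ccccccccccchhhhhhhhhhhhhhhhhuuuuuuuuuuuuuuuuuuuuuu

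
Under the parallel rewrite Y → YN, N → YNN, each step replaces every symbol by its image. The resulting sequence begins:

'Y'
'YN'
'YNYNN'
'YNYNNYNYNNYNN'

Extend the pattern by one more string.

YNYNNYNYNNYNNYNYNNYNYNNYNNYNYNNYNN

Replace each of the 13 characters of YNYNNYNYNNYNN in place — YN YNN YN YNN YNN YN YNN YN YNN YNN YN YNN YNN — and concatenate.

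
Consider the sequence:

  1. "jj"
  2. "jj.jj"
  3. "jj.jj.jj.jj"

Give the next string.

jj.jj.jj.jj.jj.jj.jj.jj

Each string is two copies of the previous one joined by '.'.
One more doubling of jj.jj.jj.jj gives the answer.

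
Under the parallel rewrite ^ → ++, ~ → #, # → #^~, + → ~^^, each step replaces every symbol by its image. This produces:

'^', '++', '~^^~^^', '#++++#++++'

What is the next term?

#^~~^^~^^~^^~^^#^~~^^~^^~^^~^^

Apply φ to #++++#++++ symbol by symbol: #→#^~, +→~^^, +→~^^, +→~^^, +→~^^, #→#^~, +→~^^, +→~^^, +→~^^, +→~^^; joined: #^~ ~^^ ~^^ ~^^ ~^^ #^~ ~^^ ~^^ ~^^ ~^^.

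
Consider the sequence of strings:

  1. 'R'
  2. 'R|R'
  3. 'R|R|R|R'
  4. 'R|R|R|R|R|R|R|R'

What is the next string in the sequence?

Each string is two copies of the previous one joined by '|'.
Doubling R|R|R|R|R|R|R|R with '|' between the halves:

R|R|R|R|R|R|R|R|R|R|R|R|R|R|R|R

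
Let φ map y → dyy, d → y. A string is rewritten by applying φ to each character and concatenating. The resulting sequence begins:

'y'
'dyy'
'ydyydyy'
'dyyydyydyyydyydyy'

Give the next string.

φ(dyyydyydyyydyydyy) expands symbol-by-symbol to y dyy dyy dyy y dyy dyy y dyy dyy dyy y dyy dyy y dyy dyy; joining the 17 pieces gives the next term.

ydyydyydyyydyydyyydyydyydyyydyydyyydyydyy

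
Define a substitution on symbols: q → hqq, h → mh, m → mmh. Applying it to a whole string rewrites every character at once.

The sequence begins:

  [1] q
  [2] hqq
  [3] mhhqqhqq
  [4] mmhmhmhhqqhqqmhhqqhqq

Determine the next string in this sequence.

Rewriting the 21 symbols of mmhmhmhhqqhqqmhhqqhqq one by one yields mmh mmh mh mmh mh mmh mh mh hqq hqq mh hqq hqq mmh mh mh hqq hqq mh hqq hqq; concatenated:

mmhmmhmhmmhmhmmhmhmhhqqhqqmhhqqhqqmmhmhmhhqqhqqmhhqqhqq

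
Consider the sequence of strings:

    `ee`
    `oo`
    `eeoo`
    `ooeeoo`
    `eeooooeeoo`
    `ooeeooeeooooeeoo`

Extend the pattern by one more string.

From term 3 onward, concatenate the second-to-last term with the last: ee·oo = eeoo, oo·eeoo = ooeeoo, …
Continuing: eeooooeeoo · ooeeooeeooooeeoo gives term 7.

eeooooeeooooeeooeeooooeeoo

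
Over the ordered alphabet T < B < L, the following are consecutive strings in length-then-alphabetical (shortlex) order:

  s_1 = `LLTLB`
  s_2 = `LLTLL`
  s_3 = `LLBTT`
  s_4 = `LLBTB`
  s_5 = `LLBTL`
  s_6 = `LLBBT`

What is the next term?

LLBBB

Find the rightmost character of LLBBT below L, bump it to the next letter, and reset everything to its right to T.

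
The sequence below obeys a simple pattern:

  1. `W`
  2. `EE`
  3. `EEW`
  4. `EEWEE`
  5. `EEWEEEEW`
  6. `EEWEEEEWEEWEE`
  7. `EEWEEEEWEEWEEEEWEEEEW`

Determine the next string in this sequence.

This is a Fibonacci-style word recurrence s(k) = s(k−1)·s(k−2): e.g. EE·W = EEW.
So term 8 is EEWEEEEWEEWEEEEWEEEEW·EEWEEEEWEEWEE.

EEWEEEEWEEWEEEEWEEEEWEEWEEEEWEEWEE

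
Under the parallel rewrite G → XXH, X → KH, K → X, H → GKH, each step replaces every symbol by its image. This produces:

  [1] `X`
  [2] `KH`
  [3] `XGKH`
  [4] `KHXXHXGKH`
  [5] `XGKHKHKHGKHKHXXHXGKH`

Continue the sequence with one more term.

Applying the rule to each of the 20 symbols of XGKHKHKHGKHKHXXHXGKH gives the pieces KH XXH X GKH X GKH X GKH XXH X GKH X GKH KH KH GKH KH XXH X GKH, which concatenate to the answer.

KHXXHXGKHXGKHXGKHXXHXGKHXGKHKHKHGKHKHXXHXGKH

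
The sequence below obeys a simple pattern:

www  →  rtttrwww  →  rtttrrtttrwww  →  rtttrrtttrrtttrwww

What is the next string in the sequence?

Each term is the previous one with rtttr prepended.
So the next term is rtttr·rtttrrtttrrtttrwww.

rtttrrtttrrtttrrtttrwww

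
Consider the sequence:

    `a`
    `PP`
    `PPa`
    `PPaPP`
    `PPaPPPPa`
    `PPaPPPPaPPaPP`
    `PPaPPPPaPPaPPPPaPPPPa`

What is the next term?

PPaPPPPaPPaPPPPaPPPPaPPaPPPPaPPaPP

This is a Fibonacci-style word recurrence s(k) = s(k−1)·s(k−2): e.g. PP·a = PPa.
The next term joins PPaPPPPaPPaPPPPaPPPPa and PPaPPPPaPPaPP.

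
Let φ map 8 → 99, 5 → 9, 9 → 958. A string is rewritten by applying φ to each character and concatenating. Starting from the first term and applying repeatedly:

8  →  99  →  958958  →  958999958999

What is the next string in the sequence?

958999958958958958999958958958

Apply φ to 958999958999 symbol by symbol: 9→958, 5→9, 8→99, 9→958, 9→958, 9→958, 9→958, 5→9, 8→99, 9→958, 9→958, 9→958; joined: 958 9 99 958 958 958 958 9 99 958 958 958.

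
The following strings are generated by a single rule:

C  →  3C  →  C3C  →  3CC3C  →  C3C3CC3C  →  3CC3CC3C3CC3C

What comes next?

This is a Fibonacci-style word recurrence s(k) = s(k−2)·s(k−1): e.g. C·3C = C3C.
So term 7 is C3C3CC3C·3CC3CC3C3CC3C.

C3C3CC3C3CC3CC3C3CC3C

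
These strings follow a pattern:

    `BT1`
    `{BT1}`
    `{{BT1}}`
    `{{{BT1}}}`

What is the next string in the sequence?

s(k+1) = {·s(k)·}, so each term gains { as a prefix and } as a suffix.
One more step from {{{BT1}}} gives the answer.

{{{{BT1}}}}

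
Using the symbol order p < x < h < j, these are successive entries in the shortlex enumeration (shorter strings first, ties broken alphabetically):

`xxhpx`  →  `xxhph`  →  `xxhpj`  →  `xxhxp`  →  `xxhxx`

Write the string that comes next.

xxhxh

Find the rightmost character of xxhxx below j, bump it to the next letter, and reset everything to its right to p.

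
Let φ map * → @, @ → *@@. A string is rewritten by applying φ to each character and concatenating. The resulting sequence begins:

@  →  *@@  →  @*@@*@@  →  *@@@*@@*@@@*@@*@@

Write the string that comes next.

@*@@*@@*@@@*@@*@@@*@@*@@*@@@*@@*@@@*@@*@@

Applying the rule to each of the 17 symbols of *@@@*@@*@@@*@@*@@ gives the pieces @ *@@ *@@ *@@ @ *@@ *@@ @ *@@ *@@ *@@ @ *@@ *@@ @ *@@ *@@, which concatenate to the answer.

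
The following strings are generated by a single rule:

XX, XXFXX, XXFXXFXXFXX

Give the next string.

Each string is two copies of the previous one joined by 'F'.
One more doubling of XXFXXFXXFXX gives the answer.

XXFXXFXXFXXFXXFXXFXXFXX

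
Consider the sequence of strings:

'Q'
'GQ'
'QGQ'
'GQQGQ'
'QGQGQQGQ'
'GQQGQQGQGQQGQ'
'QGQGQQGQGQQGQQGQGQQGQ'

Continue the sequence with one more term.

GQQGQQGQGQQGQQGQGQQGQGQQGQQGQGQQGQ

From term 3 onward, concatenate the second-to-last term with the last: Q·GQ = QGQ, GQ·QGQ = GQQGQ, …
So term 8 is GQQGQQGQGQQGQ·QGQGQQGQGQQGQQGQGQQGQ.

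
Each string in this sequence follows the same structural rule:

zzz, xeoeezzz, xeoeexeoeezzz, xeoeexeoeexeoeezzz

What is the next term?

xeoeexeoeexeoeexeoeezzz

Each term is the previous one with xeoee prepended.
So the next term is xeoee·xeoeexeoeexeoeezzz.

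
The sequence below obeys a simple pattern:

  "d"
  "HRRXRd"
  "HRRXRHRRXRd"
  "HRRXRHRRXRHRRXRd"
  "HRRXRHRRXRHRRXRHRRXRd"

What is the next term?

HRRXRHRRXRHRRXRHRRXRHRRXRd

The strings grow by a fixed prefix HRRXR each time.
One more step from HRRXRHRRXRHRRXRHRRXRd gives the answer.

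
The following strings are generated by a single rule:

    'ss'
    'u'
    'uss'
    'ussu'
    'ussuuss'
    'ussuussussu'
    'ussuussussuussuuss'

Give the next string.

From term 3 onward, concatenate the last term with the second-to-last: u·ss = uss, uss·u = ussu, …
The next term joins ussuussussuussuuss and ussuussussu.

ussuussussuussuussussuussussu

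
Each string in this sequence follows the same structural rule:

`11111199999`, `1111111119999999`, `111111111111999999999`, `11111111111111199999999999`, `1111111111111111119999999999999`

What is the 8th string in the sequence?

1111111111111111111111111119999999999999999999

The n-th term is 3n 1's then 2n+1 9's, where the shown terms are n = 2, 3, 4, 5, 6.
At n = 9 the blocks have lengths 27, 19.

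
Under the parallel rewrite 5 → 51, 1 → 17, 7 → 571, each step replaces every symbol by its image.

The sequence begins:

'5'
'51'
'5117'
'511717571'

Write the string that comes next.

Apply φ to 511717571 symbol by symbol: 5→51, 1→17, 1→17, 7→571, 1→17, 7→571, 5→51, 7→571, 1→17; joined: 51 17 17 571 17 571 51 571 17.

511717571175715157117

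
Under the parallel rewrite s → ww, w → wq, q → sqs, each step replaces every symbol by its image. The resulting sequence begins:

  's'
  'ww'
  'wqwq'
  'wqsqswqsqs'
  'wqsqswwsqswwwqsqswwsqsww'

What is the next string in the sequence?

wqsqswwsqswwwqwqwwsqswwwqwqwqsqswwsqswwwqwqwwsqswwwqwq

φ(wqsqswwsqswwwqsqswwsqsww) expands symbol-by-symbol to wq sqs ww sqs ww wq wq ww sqs ww wq wq wq sqs ww sqs ww wq wq ww sqs ww wq wq; joining the 24 pieces gives the next term.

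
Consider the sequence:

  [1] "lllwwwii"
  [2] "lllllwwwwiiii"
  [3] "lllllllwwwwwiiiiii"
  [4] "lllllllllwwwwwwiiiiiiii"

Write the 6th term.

Each string has the form l^{2n+1} w^{n+2} i^{2n} (n = 1, 2, …).
At n = 6 the blocks have lengths 13, 8, 12.

lllllllllllllwwwwwwwwiiiiiiiiiiii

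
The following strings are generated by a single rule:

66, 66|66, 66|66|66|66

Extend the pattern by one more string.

s(k+1) = s(k)·|·s(k) — each term doubles the last with '|' between the halves.
So the next term is two copies of 66|66|66|66 with '|' between the halves.

66|66|66|66|66|66|66|66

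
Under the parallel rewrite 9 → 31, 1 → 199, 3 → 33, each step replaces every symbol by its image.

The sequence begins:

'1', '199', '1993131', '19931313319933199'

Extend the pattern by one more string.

199313133199331993333199313133331993131

Applying the rule to each of the 17 symbols of 19931313319933199 gives the pieces 199 31 31 33 199 33 199 33 33 199 31 31 33 33 199 31 31, which concatenate to the answer.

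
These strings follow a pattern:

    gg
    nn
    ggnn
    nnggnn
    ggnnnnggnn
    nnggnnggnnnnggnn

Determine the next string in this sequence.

This is a Fibonacci-style word recurrence s(k) = s(k−2)·s(k−1): e.g. gg·nn = ggnn.
So term 7 is ggnnnnggnn·nnggnnggnnnnggnn.

ggnnnnggnnnnggnnggnnnnggnn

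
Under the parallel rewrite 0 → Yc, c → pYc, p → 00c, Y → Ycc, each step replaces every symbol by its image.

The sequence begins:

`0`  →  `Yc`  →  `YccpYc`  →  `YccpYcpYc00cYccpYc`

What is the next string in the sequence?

YccpYcpYc00cYccpYc00cYccpYcYcYcpYcYccpYcpYc00cYccpYc

Applying the rule to each of the 18 symbols of YccpYcpYc00cYccpYc gives the pieces Ycc pYc pYc 00c Ycc pYc 00c Ycc pYc Yc Yc pYc Ycc pYc pYc 00c Ycc pYc, which concatenate to the answer.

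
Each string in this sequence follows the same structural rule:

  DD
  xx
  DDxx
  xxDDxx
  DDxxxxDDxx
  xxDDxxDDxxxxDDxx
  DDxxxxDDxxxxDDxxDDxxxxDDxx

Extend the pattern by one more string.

xxDDxxDDxxxxDDxxDDxxxxDDxxxxDDxxDDxxxxDDxx

Each term (from the third on) is the two preceding terms concatenated in order: term 3 = DD·xx = DDxx.
Continuing: xxDDxxDDxxxxDDxx · DDxxxxDDxxxxDDxxDDxxxxDDxx gives term 8.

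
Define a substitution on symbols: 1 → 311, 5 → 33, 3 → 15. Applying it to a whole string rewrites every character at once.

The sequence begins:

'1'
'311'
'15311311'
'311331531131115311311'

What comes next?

153113111515311331531131115311311311331531131115311311

Applying the rule to each of the 21 symbols of 311331531131115311311 gives the pieces 15 311 311 15 15 311 33 15 311 311 15 311 311 311 33 15 311 311 15 311 311, which concatenate to the answer.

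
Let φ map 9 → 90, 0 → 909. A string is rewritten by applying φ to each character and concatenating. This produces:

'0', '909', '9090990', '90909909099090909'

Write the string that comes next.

Applying the rule to each of the 17 symbols of 90909909099090909 gives the pieces 90 909 90 909 90 90 909 90 909 90 90 909 90 909 90 909 90, which concatenate to the answer.

90909909099090909909099090909909099090990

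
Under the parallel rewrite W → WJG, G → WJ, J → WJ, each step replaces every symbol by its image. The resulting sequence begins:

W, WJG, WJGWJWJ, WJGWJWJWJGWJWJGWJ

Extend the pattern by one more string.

Rewriting the 17 symbols of WJGWJWJWJGWJWJGWJ one by one yields WJG WJ WJ WJG WJ WJG WJ WJG WJ WJ WJG WJ WJG WJ WJ WJG WJ; concatenated:

WJGWJWJWJGWJWJGWJWJGWJWJWJGWJWJGWJWJWJGWJ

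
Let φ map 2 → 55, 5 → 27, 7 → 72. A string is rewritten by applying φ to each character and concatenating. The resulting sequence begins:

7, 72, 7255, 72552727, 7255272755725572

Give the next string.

72552727557255722727725527277255

φ(7255272755725572) expands symbol-by-symbol to 72 55 27 27 55 72 55 72 27 27 72 55 27 27 72 55; joining the 16 pieces gives the next term.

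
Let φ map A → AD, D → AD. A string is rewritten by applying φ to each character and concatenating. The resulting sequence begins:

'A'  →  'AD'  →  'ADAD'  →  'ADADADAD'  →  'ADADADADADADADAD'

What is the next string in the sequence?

Replace each of the 16 characters of ADADADADADADADAD in place — AD AD AD AD AD AD AD AD AD AD AD AD AD AD AD AD — and concatenate.

ADADADADADADADADADADADADADADADAD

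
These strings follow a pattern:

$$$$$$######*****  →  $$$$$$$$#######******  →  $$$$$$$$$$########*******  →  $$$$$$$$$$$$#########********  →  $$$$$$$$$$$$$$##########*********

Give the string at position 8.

$$$$$$$$$$$$$$$$$$$$#############************

The n-th term is 2n $'s then n+3 #'s then n+2 *'s, where the shown terms are n = 3, 4, 5, 6, 7.
Setting n = 10 gives 20, 13, 12 characters in each block.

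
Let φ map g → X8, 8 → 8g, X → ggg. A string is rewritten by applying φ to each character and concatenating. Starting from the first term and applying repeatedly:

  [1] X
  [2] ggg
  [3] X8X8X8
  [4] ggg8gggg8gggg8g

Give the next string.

X8X8X88gX8X8X8X88gX8X8X8X88gX8

φ(ggg8gggg8gggg8g) expands symbol-by-symbol to X8 X8 X8 8g X8 X8 X8 X8 8g X8 X8 X8 X8 8g X8; joining the 15 pieces gives the next term.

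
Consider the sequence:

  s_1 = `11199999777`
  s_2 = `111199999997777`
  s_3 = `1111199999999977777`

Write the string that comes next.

Reading off run lengths: 1 runs 3, 4, 5; 9 runs 5, 7, 9; 7 runs 3, 4, 5 — each is linear in n, where the shown terms are n = 3, 4, 5.
At n = 6 the blocks have lengths 6, 11, 6.

11111199999999999777777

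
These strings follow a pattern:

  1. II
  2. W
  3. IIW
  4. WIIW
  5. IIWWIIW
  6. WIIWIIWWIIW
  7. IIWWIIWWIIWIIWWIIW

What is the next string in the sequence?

Each term (from the third on) is the two preceding terms concatenated in order: term 3 = II·W = IIW.
Continuing: WIIWIIWWIIW · IIWWIIWWIIWIIWWIIW gives term 8.

WIIWIIWWIIWIIWWIIWWIIWIIWWIIW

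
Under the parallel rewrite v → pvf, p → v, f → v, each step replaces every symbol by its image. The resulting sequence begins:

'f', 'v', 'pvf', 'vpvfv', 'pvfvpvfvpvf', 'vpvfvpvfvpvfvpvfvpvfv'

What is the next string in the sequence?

pvfvpvfvpvfvpvfvpvfvpvfvpvfvpvfvpvfvpvfvpvf

φ(vpvfvpvfvpvfvpvfvpvfv) expands symbol-by-symbol to pvf v pvf v pvf v pvf v pvf v pvf v pvf v pvf v pvf v pvf v pvf; joining the 21 pieces gives the next term.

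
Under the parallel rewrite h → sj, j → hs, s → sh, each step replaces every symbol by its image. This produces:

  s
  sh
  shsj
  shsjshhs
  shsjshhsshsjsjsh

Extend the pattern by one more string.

φ(shsjshhsshsjsjsh) expands symbol-by-symbol to sh sj sh hs sh sj sj sh sh sj sh hs sh hs sh sj; joining the 16 pieces gives the next term.

shsjshhsshsjsjshshsjshhsshhsshsj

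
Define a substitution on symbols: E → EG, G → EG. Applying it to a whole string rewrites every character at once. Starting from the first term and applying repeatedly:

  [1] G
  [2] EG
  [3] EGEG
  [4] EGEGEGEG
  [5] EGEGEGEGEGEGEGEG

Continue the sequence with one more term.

Replace each of the 16 characters of EGEGEGEGEGEGEGEG in place — EG EG EG EG EG EG EG EG EG EG EG EG EG EG EG EG — and concatenate.

EGEGEGEGEGEGEGEGEGEGEGEGEGEGEGEG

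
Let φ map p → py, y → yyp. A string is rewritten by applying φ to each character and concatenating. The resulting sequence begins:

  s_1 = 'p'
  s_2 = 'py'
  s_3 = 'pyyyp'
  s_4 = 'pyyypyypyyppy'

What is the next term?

Rewriting the 13 symbols of pyyypyypyyppy one by one yields py yyp yyp yyp py yyp yyp py yyp yyp py py yyp; concatenated:

pyyypyypyyppyyypyyppyyypyyppypyyyp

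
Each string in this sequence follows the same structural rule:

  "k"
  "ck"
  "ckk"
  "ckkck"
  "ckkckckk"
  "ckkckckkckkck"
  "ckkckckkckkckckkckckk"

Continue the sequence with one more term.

ckkckckkckkckckkckckkckkckckkckkck

Each term (from the third on) is the previous term followed by the one before it: term 3 = ck·k = ckk.
Continuing: ckkckckkckkckckkckckk · ckkckckkckkck gives term 8.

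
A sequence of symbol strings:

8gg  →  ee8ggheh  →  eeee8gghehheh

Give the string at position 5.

eeeeeeee8gghehhehhehheh

s(k+1) = ee·s(k)·heh, so each term gains ee as a prefix and heh as a suffix.
From eeee8gghehheh, 2 further steps: eeee8gghehheh → eeeeee8gghehhehheh → (answer).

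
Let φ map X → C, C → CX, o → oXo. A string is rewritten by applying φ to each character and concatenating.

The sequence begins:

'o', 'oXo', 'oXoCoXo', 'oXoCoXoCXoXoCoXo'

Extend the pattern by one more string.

Replace each of the 16 characters of oXoCoXoCXoXoCoXo in place — oXo C oXo CX oXo C oXo CX C oXo C oXo CX oXo C oXo — and concatenate.

oXoCoXoCXoXoCoXoCXCoXoCoXoCXoXoCoXo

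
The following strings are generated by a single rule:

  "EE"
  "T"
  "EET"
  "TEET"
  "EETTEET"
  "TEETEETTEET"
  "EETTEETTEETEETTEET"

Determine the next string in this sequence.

Each term (from the third on) is the two preceding terms concatenated in order: term 3 = EE·T = EET.
The next term joins TEETEETTEET and EETTEETTEETEETTEET.

TEETEETTEETEETTEETTEETEETTEET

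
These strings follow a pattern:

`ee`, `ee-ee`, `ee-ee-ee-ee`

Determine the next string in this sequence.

s(k+1) = s(k)·-·s(k) — each term doubles the last with '-' between the halves.
So the next term is two copies of ee-ee-ee-ee with '-' between the halves.

ee-ee-ee-ee-ee-ee-ee-ee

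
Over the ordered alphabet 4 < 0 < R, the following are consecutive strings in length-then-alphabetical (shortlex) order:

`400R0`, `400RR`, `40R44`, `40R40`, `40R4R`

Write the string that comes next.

40R04

The successor of 40R4R increments the rightmost position that isn't already R and resets every position after it to 4.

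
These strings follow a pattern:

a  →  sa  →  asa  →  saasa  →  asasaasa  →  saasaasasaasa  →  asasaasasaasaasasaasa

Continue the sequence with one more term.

This is a Fibonacci-style word recurrence s(k) = s(k−2)·s(k−1): e.g. a·sa = asa.
The next term joins saasaasasaasa and asasaasasaasaasasaasa.

saasaasasaasaasasaasasaasaasasaasa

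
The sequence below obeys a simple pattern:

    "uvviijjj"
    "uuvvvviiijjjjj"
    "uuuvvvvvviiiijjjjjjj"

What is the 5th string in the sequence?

Reading off run lengths: u runs 1, 2, 3; v runs 2, 4, 6; i runs 2, 3, 4; j runs 3, 5, 7 — each is linear in n (n = 1, 2, …).
For term 5, n = 5, so the run lengths are 5, 10, 6, 11.

uuuuuvvvvvvvvvviiiiiijjjjjjjjjjj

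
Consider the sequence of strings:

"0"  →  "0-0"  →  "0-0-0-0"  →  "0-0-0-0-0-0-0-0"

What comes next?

s(k+1) = s(k)·-·s(k) — each term doubles the last with '-' between the halves.
Doubling 0-0-0-0-0-0-0-0 with '-' between the halves:

0-0-0-0-0-0-0-0-0-0-0-0-0-0-0-0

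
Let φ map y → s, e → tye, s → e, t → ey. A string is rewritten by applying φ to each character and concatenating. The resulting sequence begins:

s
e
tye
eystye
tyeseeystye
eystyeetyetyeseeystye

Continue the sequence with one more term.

Rewriting the 21 symbols of eystyeetyetyeseeystye one by one yields tye s e ey s tye tye ey s tye ey s tye e tye tye s e ey s tye; concatenated:

tyeseeystyetyeeystyeeystyeetyetyeseeystye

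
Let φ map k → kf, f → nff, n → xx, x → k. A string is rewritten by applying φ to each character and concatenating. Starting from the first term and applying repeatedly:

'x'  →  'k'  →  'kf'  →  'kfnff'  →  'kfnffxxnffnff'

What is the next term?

kfnffxxnffnffkkxxnffnffxxnffnff

Applying the rule to each of the 13 symbols of kfnffxxnffnff gives the pieces kf nff xx nff nff k k xx nff nff xx nff nff, which concatenate to the answer.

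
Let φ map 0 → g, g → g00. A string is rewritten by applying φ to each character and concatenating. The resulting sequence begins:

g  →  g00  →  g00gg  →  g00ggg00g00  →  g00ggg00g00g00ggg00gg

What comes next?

g00ggg00g00g00ggg00ggg00ggg00g00g00ggg00g00

Applying the rule to each of the 21 symbols of g00ggg00g00g00ggg00gg gives the pieces g00 g g g00 g00 g00 g g g00 g g g00 g g g00 g00 g00 g g g00 g00, which concatenate to the answer.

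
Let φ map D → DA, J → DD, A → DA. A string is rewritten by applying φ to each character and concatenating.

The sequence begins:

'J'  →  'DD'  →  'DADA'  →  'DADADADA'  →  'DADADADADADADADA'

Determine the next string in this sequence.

Replace each of the 16 characters of DADADADADADADADA in place — DA DA DA DA DA DA DA DA DA DA DA DA DA DA DA DA — and concatenate.

DADADADADADADADADADADADADADADADA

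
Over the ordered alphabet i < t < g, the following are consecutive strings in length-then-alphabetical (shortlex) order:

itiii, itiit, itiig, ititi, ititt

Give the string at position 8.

Continuing the enumeration 3 steps past ititt: ititt → ititg → itigi → (answer).

itigt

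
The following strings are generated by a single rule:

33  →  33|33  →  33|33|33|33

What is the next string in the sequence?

s(k+1) = s(k)·|·s(k) — each term doubles the last with '|' between the halves.
Doubling 33|33|33|33 with '|' between the halves:

33|33|33|33|33|33|33|33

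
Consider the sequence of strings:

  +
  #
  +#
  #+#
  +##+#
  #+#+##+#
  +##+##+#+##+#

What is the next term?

This is a Fibonacci-style word recurrence s(k) = s(k−2)·s(k−1): e.g. +·# = +#.
The next term joins #+#+##+# and +##+##+#+##+#.

#+#+##+#+##+##+#+##+#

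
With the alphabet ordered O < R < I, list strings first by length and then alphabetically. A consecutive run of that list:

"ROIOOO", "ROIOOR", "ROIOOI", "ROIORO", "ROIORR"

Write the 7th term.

ROIOIO

Advancing 2 positions from ROIORR through ROIORR → ROIORI reaches term 7.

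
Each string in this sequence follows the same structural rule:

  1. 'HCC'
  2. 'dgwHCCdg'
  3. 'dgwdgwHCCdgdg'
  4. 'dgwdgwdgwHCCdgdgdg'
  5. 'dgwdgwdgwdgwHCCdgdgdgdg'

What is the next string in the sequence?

dgwdgwdgwdgwdgwHCCdgdgdgdgdg

s(k+1) = dgw·s(k)·dg, so each term gains dgw as a prefix and dg as a suffix.
One more step from dgwdgwdgwdgwHCCdgdgdgdg gives the answer.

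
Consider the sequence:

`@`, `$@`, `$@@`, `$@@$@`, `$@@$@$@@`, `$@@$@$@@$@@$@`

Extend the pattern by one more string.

$@@$@$@@$@@$@$@@$@$@@

From term 3 onward, concatenate the last term with the second-to-last: $@·@ = $@@, $@@·$@ = $@@$@, …
Continuing: $@@$@$@@$@@$@ · $@@$@$@@ gives term 7.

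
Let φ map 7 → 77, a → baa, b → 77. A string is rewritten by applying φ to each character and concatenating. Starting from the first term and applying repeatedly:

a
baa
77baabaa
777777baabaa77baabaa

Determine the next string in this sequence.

77777777777777baabaa77baabaa777777baabaa77baabaa

φ(777777baabaa77baabaa) expands symbol-by-symbol to 77 77 77 77 77 77 77 baa baa 77 baa baa 77 77 77 baa baa 77 baa baa; joining the 20 pieces gives the next term.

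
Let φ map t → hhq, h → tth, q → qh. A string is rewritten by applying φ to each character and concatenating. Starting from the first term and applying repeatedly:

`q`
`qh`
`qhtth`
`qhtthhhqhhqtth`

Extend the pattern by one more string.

Replace each of the 14 characters of qhtthhhqhhqtth in place — qh tth hhq hhq tth tth tth qh tth tth qh hhq hhq tth — and concatenate.

qhtthhhqhhqtthtthtthqhtthtthqhhhqhhqtth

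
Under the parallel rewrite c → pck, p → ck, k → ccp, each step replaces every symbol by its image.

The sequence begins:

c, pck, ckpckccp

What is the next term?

pckccpckpckccppckpckck

Rewriting each symbol of ckpckccp: c→pck, k→ccp, p→ck, c→pck, k→ccp, c→pck, c→pck, p→ck, which concatenates to pck ccp ck pck ccp pck pck ck.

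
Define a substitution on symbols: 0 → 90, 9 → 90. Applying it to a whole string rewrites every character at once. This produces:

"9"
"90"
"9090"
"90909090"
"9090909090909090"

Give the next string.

Rewriting the 16 symbols of 9090909090909090 one by one yields 90 90 90 90 90 90 90 90 90 90 90 90 90 90 90 90; concatenated:

90909090909090909090909090909090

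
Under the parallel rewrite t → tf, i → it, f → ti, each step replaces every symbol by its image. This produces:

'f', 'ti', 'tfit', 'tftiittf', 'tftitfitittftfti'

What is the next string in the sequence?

Rewriting the 16 symbols of tftitfitittftfti one by one yields tf ti tf it tf ti it tf it tf tf ti tf ti tf it; concatenated:

tftitfittftiittfittftftitftitfit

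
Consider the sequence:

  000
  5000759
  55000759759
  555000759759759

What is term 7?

Every step adds 5 to the front and 759 to the end of the previous string.
From 555000759759759, 3 further steps: 555000759759759 → 5555000759759759759 → 55555000759759759759759 → (answer).

555555000759759759759759759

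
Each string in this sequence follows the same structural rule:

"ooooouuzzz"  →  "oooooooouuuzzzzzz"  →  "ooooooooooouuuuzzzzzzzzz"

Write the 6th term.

oooooooooooooooooooouuuuuuuzzzzzzzzzzzzzzzzzz

Each string has the form o^{3n+2} u^{n+1} z^{3n} (n = 1, 2, …).
For term 6, n = 6, so the run lengths are 20, 7, 18.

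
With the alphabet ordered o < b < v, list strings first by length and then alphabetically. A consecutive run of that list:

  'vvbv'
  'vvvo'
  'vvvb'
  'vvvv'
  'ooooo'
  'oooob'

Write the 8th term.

ooobo

Continuing the enumeration 2 steps past oooob: oooob → oooov → (answer).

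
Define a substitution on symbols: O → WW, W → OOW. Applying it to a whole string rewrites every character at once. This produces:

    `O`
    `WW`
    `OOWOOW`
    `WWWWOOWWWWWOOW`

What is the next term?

OOWOOWOOWOOWWWWWOOWOOWOOWOOWOOWWWWWOOW

Applying the rule to each of the 14 symbols of WWWWOOWWWWWOOW gives the pieces OOW OOW OOW OOW WW WW OOW OOW OOW OOW OOW WW WW OOW, which concatenate to the answer.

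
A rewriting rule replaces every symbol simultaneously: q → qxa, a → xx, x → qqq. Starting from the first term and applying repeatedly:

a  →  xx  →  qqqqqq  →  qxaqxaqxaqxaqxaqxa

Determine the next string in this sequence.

Rewriting the 18 symbols of qxaqxaqxaqxaqxaqxa one by one yields qxa qqq xx qxa qqq xx qxa qqq xx qxa qqq xx qxa qqq xx qxa qqq xx; concatenated:

qxaqqqxxqxaqqqxxqxaqqqxxqxaqqqxxqxaqqqxxqxaqqqxx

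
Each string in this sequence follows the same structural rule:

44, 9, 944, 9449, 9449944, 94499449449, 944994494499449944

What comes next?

94499449449944994494499449449

Each term (from the third on) is the previous term followed by the one before it: term 3 = 9·44 = 944.
The next term joins 944994494499449944 and 94499449449.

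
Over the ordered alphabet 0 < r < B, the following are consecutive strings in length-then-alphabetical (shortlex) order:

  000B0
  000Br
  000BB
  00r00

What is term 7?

00rr0

Continuing the enumeration 3 steps past 00r00: 00r00 → 00r0r → 00r0B → (answer).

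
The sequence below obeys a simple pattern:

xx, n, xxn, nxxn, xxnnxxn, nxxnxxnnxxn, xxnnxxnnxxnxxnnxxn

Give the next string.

From term 3 onward, concatenate the second-to-last term with the last: xx·n = xxn, n·xxn = nxxn, …
The next term joins nxxnxxnnxxn and xxnnxxnnxxnxxnnxxn.

nxxnxxnnxxnxxnnxxnnxxnxxnnxxn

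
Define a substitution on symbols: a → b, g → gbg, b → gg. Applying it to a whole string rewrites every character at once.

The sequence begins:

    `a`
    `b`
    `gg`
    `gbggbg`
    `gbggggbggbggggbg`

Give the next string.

Replace each of the 16 characters of gbggggbggbggggbg in place — gbg gg gbg gbg gbg gbg gg gbg gbg gg gbg gbg gbg gbg gg gbg — and concatenate.

gbggggbggbggbggbggggbggbggggbggbggbggbggggbg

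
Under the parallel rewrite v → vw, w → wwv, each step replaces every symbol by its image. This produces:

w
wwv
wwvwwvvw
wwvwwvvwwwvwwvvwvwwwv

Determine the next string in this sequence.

Replace each of the 21 characters of wwvwwvvwwwvwwvvwvwwwv in place — wwv wwv vw wwv wwv vw vw wwv wwv wwv vw wwv wwv vw vw wwv vw wwv wwv wwv vw — and concatenate.

wwvwwvvwwwvwwvvwvwwwvwwvwwvvwwwvwwvvwvwwwvvwwwvwwvwwvvw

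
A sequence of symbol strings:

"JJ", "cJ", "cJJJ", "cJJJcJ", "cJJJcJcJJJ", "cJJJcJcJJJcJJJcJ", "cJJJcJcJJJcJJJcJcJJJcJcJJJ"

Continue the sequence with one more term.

From term 3 onward, concatenate the last term with the second-to-last: cJ·JJ = cJJJ, cJJJ·cJ = cJJJcJ, …
The next term joins cJJJcJcJJJcJJJcJcJJJcJcJJJ and cJJJcJcJJJcJJJcJ.

cJJJcJcJJJcJJJcJcJJJcJcJJJcJJJcJcJJJcJJJcJ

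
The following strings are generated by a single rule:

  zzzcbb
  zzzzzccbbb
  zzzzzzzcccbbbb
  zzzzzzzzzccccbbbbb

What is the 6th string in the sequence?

Term n consists of 2n-1 z's, followed by n-1 c's, followed by n b's, where the shown terms are n = 2, 3, 4, 5.
For term 6, n = 7, so the run lengths are 13, 6, 7.

zzzzzzzzzzzzzccccccbbbbbbb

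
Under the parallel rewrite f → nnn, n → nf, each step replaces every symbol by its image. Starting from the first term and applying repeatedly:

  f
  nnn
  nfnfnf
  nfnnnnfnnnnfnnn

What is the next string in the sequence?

Applying the rule to each of the 15 symbols of nfnnnnfnnnnfnnn gives the pieces nf nnn nf nf nf nf nnn nf nf nf nf nnn nf nf nf, which concatenate to the answer.

nfnnnnfnfnfnfnnnnfnfnfnfnnnnfnfnf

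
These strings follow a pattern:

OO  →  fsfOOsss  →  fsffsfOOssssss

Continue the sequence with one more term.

fsffsffsfOOsssssssss

Every step adds fsf to the front and sss to the end of the previous string.
So the next term is fsf·fsffsfOOssssss·sss.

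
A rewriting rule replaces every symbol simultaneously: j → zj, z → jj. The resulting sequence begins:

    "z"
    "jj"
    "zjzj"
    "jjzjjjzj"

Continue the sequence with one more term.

Expanding jjzjjjzj: j→zj, j→zj, z→jj, j→zj, j→zj, j→zj, z→jj, j→zj. Concatenated: zj zj jj zj zj zj jj zj.

zjzjjjzjzjzjjjzj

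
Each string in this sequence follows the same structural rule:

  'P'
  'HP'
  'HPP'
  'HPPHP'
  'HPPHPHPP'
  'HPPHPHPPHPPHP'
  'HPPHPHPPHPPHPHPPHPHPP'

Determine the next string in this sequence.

HPPHPHPPHPPHPHPPHPHPPHPPHPHPPHPPHP

This is a Fibonacci-style word recurrence s(k) = s(k−1)·s(k−2): e.g. HP·P = HPP.
Continuing: HPPHPHPPHPPHPHPPHPHPP · HPPHPHPPHPPHP gives term 8.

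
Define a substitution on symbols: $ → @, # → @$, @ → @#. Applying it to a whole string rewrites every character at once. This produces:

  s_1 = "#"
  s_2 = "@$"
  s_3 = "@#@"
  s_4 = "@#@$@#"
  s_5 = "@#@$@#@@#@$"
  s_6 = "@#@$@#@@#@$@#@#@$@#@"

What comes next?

@#@$@#@@#@$@#@#@$@#@@#@$@#@$@#@@#@$@#

φ(@#@$@#@@#@$@#@#@$@#@) expands symbol-by-symbol to @# @$ @# @ @# @$ @# @# @$ @# @ @# @$ @# @$ @# @ @# @$ @#; joining the 20 pieces gives the next term.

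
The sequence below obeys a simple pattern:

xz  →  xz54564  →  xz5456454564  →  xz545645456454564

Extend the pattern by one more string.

Each term is the previous one with 54564 appended.
Applying this once more to xz545645456454564:

xz54564545645456454564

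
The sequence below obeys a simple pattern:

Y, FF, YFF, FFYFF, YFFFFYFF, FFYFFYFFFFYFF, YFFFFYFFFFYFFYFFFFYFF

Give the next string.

This is a Fibonacci-style word recurrence s(k) = s(k−2)·s(k−1): e.g. Y·FF = YFF.
Continuing: FFYFFYFFFFYFF · YFFFFYFFFFYFFYFFFFYFF gives term 8.

FFYFFYFFFFYFFYFFFFYFFFFYFFYFFFFYFF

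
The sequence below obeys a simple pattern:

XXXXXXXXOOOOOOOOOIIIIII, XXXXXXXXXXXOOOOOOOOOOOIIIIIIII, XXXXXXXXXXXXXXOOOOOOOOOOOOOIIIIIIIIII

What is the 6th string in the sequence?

Term n consists of 3n-1 X's, followed by 2n+3 O's, followed by 2n I's, where the shown terms are n = 3, 4, 5.
Setting n = 8 gives 23, 19, 16 characters in each block.

XXXXXXXXXXXXXXXXXXXXXXXOOOOOOOOOOOOOOOOOOOIIIIIIIIIIIIIIII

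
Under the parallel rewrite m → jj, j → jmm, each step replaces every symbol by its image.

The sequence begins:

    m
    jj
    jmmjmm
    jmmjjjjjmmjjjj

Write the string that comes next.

jmmjjjjjmmjmmjmmjmmjmmjjjjjmmjmmjmmjmm

φ(jmmjjjjjmmjjjj) expands symbol-by-symbol to jmm jj jj jmm jmm jmm jmm jmm jj jj jmm jmm jmm jmm; joining the 14 pieces gives the next term.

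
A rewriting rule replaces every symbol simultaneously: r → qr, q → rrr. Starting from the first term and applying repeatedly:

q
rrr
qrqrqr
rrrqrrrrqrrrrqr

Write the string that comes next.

φ(rrrqrrrrqrrrrqr) expands symbol-by-symbol to qr qr qr rrr qr qr qr qr rrr qr qr qr qr rrr qr; joining the 15 pieces gives the next term.

qrqrqrrrrqrqrqrqrrrrqrqrqrqrrrrqr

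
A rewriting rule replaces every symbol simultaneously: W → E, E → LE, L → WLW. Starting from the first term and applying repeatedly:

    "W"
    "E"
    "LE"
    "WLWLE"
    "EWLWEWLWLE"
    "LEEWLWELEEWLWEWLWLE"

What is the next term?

Applying the rule to each of the 19 symbols of LEEWLWELEEWLWEWLWLE gives the pieces WLW LE LE E WLW E LE WLW LE LE E WLW E LE E WLW E WLW LE, which concatenate to the answer.

WLWLELEEWLWELEWLWLELEEWLWELEEWLWEWLWLE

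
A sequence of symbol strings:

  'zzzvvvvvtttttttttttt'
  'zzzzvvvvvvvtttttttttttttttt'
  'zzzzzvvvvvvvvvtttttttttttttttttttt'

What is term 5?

Each string has the form z^{n} v^{2n-1} t^{4n}, where the shown terms are n = 3, 4, 5.
At n = 7 the blocks have lengths 7, 13, 28.

zzzzzzzvvvvvvvvvvvvvtttttttttttttttttttttttttttt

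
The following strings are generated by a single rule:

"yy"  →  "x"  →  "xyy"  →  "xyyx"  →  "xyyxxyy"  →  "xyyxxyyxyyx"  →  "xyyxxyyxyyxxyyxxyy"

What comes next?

xyyxxyyxyyxxyyxxyyxyyxxyyxyyx

This is a Fibonacci-style word recurrence s(k) = s(k−1)·s(k−2): e.g. x·yy = xyy.
The next term joins xyyxxyyxyyxxyyxxyy and xyyxxyyxyyx.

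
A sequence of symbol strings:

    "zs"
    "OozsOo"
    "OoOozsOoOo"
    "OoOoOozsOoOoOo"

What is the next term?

OoOoOoOozsOoOoOoOo

Every step adds Oo to the front and Oo to the end of the previous string.
One more step from OoOoOozsOoOoOo gives the answer.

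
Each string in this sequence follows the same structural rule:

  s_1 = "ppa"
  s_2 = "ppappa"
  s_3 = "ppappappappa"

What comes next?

s(k+1) = s(k)·s(k) — each term doubles the last.
Doubling ppappappappa:

ppappappappappappappappa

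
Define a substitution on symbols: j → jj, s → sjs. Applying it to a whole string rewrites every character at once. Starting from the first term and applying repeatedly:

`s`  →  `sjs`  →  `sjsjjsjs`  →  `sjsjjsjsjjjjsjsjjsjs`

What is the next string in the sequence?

Applying the rule to each of the 20 symbols of sjsjjsjsjjjjsjsjjsjs gives the pieces sjs jj sjs jj jj sjs jj sjs jj jj jj jj sjs jj sjs jj jj sjs jj sjs, which concatenate to the answer.

sjsjjsjsjjjjsjsjjsjsjjjjjjjjsjsjjsjsjjjjsjsjjsjs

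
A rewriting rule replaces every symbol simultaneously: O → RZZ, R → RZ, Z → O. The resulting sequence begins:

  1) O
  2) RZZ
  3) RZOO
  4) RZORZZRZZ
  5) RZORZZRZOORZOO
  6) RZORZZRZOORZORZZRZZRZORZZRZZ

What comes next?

RZORZZRZOORZORZZRZZRZORZZRZOORZOORZORZZRZOORZOO

Applying the rule to each of the 28 symbols of RZORZZRZOORZORZZRZZRZORZZRZZ gives the pieces RZ O RZZ RZ O O RZ O RZZ RZZ RZ O RZZ RZ O O RZ O O RZ O RZZ RZ O O RZ O O, which concatenate to the answer.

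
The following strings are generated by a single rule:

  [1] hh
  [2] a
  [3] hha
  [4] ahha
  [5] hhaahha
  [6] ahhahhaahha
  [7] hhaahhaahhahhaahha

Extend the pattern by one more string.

Each term (from the third on) is the two preceding terms concatenated in order: term 3 = hh·a = hha.
Continuing: ahhahhaahha · hhaahhaahhahhaahha gives term 8.

ahhahhaahhahhaahhaahhahhaahha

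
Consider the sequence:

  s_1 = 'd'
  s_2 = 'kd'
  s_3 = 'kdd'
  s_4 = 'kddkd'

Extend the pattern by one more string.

kddkdkdd

From term 3 onward, concatenate the last term with the second-to-last: kd·d = kdd, kdd·kd = kddkd, …
The next term joins kddkd and kdd.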